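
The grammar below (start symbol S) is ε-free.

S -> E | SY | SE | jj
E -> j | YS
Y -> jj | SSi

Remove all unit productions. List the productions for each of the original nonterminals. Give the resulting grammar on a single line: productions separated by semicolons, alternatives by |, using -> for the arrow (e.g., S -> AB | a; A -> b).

S -> j | SE | SY | YS | jj; E -> j | YS; Y -> jj | SSi

Unit productions: S->E.
Unit pairs (A ⇒* B via units): (S,E).
S: inherits non-unit rules of {E, S} → SE | SY | YS | j | jj.
E: inherits non-unit rules of {E} → YS | j.
Y: inherits non-unit rules of {Y} → SSi | jj.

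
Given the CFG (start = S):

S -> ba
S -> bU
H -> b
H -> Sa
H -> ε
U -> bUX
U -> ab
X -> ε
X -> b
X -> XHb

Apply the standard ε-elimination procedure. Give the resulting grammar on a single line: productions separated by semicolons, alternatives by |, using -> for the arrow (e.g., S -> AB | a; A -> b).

Nullable set: {H, X}.
Drop H -> ε.
U -> bUX: X nullable, giving bU | bUX.
Drop X -> ε.
X -> XHb: X, H nullable, giving Hb | XHb | Xb | b.
Unchanged (no nullable symbols): S -> bU; S -> ba; H -> Sa; H -> b; U -> ab; X -> b.

S -> bU | ba; H -> b | Sa; U -> ab | bU | bUX; X -> b | Hb | Xb | XHb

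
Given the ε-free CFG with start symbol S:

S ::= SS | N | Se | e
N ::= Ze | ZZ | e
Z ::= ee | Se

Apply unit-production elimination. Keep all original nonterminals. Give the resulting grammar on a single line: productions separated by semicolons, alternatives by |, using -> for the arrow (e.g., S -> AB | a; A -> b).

Unit productions: S->N.
Unit pairs (A ⇒* B via units): (S,N).
S: inherits non-unit rules of {N, S} → SS | Se | ZZ | Ze | e.
N: inherits non-unit rules of {N} → ZZ | Ze | e.
Z: inherits non-unit rules of {Z} → Se | ee.

S -> e | SS | Se | ZZ | Ze; N -> e | ZZ | Ze; Z -> Se | ee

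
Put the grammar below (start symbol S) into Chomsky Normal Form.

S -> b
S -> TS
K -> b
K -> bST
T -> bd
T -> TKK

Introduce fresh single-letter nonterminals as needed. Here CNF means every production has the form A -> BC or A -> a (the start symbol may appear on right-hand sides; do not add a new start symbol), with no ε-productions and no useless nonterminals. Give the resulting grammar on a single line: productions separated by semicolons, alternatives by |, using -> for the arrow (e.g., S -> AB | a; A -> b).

S -> b | TS; A -> b; B -> d; C -> ST; D -> KK; K -> b | AC; T -> AB | TD

No ε-productions.
No unit productions to eliminate.
TERM: introduce A -> b, B -> d and substitute in every rule of length ≥2.
BIN: K -> AST becomes K -> AC, C -> ST; T -> TKK becomes T -> TD, D -> KK.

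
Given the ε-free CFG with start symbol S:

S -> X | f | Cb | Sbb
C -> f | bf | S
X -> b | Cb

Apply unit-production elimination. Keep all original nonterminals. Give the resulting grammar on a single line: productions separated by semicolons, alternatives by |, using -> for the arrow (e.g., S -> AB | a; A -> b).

S -> b | f | Cb | Sbb; C -> b | f | Cb | bf | Sbb; X -> b | Cb

Unit productions: C->S, S->X.
Unit pairs (A ⇒* B via units): (C,S), (C,X), (S,X).
S: inherits non-unit rules of {S, X} → Cb | Sbb | b | f.
C: inherits non-unit rules of {C, S, X} → Cb | Sbb | b | bf | f.
X: inherits non-unit rules of {X} → Cb | b.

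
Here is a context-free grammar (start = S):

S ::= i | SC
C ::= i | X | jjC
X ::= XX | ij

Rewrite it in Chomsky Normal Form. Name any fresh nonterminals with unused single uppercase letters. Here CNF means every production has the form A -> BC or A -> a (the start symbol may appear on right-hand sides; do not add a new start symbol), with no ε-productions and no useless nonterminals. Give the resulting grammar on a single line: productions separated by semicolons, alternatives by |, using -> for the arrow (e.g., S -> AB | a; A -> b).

S -> i | SC; A -> i; B -> j; C -> i | AB | BD | XX; D -> BC; X -> AB | XX

No ε-productions.
After unit-elimination: S -> i | SC; C -> i | XX | ij | jjC; X -> XX | ij.
TERM: introduce A -> i, B -> j and substitute in every rule of length ≥2.
BIN: C -> BBC becomes C -> BD, D -> BC.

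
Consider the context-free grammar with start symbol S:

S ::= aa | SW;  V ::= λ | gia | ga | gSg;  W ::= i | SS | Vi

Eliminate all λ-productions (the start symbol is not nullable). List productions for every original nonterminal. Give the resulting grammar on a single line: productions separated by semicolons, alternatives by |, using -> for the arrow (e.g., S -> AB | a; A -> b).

S -> SW | aa; V -> ga | gSg | gia; W -> i | SS | Vi

Nullable set: {V}.
Drop V -> λ.
W -> Vi: V nullable, giving Vi | i.
Unchanged (no nullable symbols): S -> SW; S -> aa; V -> gSg; V -> ga; V -> gia; W -> SS; W -> i.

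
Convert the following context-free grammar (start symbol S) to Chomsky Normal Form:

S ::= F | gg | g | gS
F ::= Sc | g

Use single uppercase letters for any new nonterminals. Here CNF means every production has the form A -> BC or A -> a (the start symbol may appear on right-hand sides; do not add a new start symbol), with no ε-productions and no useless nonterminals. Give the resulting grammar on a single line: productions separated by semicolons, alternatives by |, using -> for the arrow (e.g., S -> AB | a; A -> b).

S -> g | BB | BS | SA; A -> c; B -> g

No ε-productions.
After unit-elimination: S -> g | Sc | gS | gg; F -> g | Sc.
TERM: introduce A -> c, B -> g and substitute in every rule of length ≥2.
Drop unreachable/unproductive: F.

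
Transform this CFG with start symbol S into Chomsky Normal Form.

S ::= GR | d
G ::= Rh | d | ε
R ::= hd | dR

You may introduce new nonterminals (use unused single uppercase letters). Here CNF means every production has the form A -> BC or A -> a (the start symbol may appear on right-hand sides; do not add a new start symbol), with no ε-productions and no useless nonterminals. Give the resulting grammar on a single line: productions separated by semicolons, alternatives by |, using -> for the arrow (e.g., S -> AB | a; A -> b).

Nullable: {G}; after ε-elimination: S -> R | d | GR; G -> d | Rh; R -> dR | hd.
After unit-elimination: S -> d | GR | dR | hd; G -> d | Rh; R -> dR | hd.
TERM: introduce B -> d, A -> h and substitute in every rule of length ≥2.

S -> d | AB | BR | GR; A -> h; B -> d; G -> d | RA; R -> AB | BR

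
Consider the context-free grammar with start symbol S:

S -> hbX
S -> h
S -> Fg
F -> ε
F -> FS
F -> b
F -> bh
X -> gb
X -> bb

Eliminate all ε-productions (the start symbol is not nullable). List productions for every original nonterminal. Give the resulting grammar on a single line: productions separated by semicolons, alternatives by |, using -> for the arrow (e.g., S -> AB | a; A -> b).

S -> g | h | Fg | hbX; F -> S | b | FS | bh; X -> bb | gb

Nullable set: {F}.
S -> Fg: F nullable, giving Fg | g.
Drop F -> ε.
F -> FS: F nullable, giving FS | S.
Unchanged (no nullable symbols): S -> h; S -> hbX; F -> b; F -> bh; X -> bb; X -> gb.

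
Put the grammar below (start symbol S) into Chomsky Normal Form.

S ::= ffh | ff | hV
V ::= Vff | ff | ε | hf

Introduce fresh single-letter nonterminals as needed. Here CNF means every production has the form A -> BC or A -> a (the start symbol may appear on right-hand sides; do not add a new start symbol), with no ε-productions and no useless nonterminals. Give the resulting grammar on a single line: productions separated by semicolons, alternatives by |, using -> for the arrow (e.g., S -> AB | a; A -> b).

Nullable: {V}; after ε-elimination: S -> h | ff | hV | ffh; V -> ff | hf | Vff.
No unit productions to eliminate.
TERM: introduce A -> f, B -> h and substitute in every rule of length ≥2.
BIN: S -> AAB becomes S -> AC, C -> AB; V -> VAA becomes V -> VD, D -> AA.

S -> h | AA | AC | BV; A -> f; B -> h; C -> AB; D -> AA; V -> AA | BA | VD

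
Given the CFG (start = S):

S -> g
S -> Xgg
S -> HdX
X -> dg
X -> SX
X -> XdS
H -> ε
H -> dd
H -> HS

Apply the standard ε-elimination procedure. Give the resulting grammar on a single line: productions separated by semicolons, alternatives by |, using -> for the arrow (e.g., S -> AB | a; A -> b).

Nullable set: {H}.
S -> HdX: H nullable, giving HdX | dX.
Drop H -> ε.
H -> HS: H nullable, giving HS | S.
Unchanged (no nullable symbols): S -> Xgg; S -> g; H -> dd; X -> SX; X -> XdS; X -> dg.

S -> g | dX | HdX | Xgg; H -> S | HS | dd; X -> SX | dg | XdS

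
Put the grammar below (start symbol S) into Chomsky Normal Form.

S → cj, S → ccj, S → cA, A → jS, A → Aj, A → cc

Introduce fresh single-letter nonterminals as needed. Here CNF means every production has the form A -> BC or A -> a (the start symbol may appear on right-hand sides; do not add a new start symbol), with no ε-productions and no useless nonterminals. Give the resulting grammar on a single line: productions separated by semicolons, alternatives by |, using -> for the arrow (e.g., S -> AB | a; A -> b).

No ε-productions.
No unit productions to eliminate.
TERM: introduce C -> c, B -> j and substitute in every rule of length ≥2.
BIN: S -> CCB becomes S -> CD, D -> CB.

S -> CA | CB | CD; A -> AB | BS | CC; B -> j; C -> c; D -> CB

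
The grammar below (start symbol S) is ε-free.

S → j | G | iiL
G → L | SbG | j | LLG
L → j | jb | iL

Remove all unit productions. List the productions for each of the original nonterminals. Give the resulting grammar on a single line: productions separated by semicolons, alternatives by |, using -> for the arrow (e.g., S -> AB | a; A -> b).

Unit productions: G->L, S->G.
Unit pairs (A ⇒* B via units): (G,L), (S,G), (S,L).
S: inherits non-unit rules of {G, L, S} → LLG | SbG | iL | iiL | j | jb.
G: inherits non-unit rules of {G, L} → LLG | SbG | iL | j | jb.
L: inherits non-unit rules of {L} → iL | j | jb.

S -> j | iL | jb | LLG | SbG | iiL; G -> j | iL | jb | LLG | SbG; L -> j | iL | jb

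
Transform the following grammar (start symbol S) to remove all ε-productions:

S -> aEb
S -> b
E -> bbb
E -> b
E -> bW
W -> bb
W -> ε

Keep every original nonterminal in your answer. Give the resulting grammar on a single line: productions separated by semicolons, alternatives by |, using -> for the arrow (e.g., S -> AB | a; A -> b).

S -> b | aEb; E -> b | bW | bbb; W -> bb

Nullable set: {W}.
E -> bW: W nullable, giving b | bW.
Drop W -> ε.
Unchanged (no nullable symbols): S -> aEb; S -> b; E -> b; E -> bbb; W -> bb.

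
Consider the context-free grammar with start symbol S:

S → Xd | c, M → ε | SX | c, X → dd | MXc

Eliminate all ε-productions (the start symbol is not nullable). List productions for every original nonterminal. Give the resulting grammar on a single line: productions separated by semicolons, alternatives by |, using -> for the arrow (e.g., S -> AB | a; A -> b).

Nullable set: {M}.
Drop M -> ε.
X -> MXc: M nullable, giving MXc | Xc.
Unchanged (no nullable symbols): S -> Xd; S -> c; M -> SX; M -> c; X -> dd.

S -> c | Xd; M -> c | SX; X -> Xc | dd | MXc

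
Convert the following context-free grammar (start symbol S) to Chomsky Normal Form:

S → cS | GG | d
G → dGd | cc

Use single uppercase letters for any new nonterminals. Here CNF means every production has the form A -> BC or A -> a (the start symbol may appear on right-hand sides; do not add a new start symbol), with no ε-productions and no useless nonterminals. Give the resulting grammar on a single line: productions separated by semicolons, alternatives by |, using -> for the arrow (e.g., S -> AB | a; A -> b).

No ε-productions.
No unit productions to eliminate.
TERM: introduce A -> c, B -> d and substitute in every rule of length ≥2.
BIN: G -> BGB becomes G -> BC, C -> GB.

S -> d | AS | GG; A -> c; B -> d; C -> GB; G -> AA | BC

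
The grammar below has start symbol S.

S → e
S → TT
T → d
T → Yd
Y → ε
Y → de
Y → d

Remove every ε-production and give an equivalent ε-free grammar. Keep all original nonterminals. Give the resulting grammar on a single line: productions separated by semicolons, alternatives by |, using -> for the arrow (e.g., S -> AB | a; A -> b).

Nullable set: {Y}.
T -> Yd: Y nullable, giving Yd | d.
Drop Y -> ε.
Unchanged (no nullable symbols): S -> TT; S -> e; T -> d; Y -> d; Y -> de.

S -> e | TT; T -> d | Yd; Y -> d | de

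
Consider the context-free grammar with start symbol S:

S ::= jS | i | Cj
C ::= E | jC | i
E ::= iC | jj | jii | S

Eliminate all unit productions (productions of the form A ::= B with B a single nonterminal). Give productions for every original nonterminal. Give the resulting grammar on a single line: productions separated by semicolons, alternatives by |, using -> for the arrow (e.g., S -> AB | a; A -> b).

S -> i | Cj | jS; C -> i | Cj | iC | jC | jS | jj | jii; E -> i | Cj | iC | jS | jj | jii

Unit productions: C->E, E->S.
Unit pairs (A ⇒* B via units): (C,E), (C,S), (E,S).
S: inherits non-unit rules of {S} → Cj | i | jS.
C: inherits non-unit rules of {C, E, S} → Cj | i | iC | jC | jS | jii | jj.
E: inherits non-unit rules of {E, S} → Cj | i | iC | jS | jii | jj.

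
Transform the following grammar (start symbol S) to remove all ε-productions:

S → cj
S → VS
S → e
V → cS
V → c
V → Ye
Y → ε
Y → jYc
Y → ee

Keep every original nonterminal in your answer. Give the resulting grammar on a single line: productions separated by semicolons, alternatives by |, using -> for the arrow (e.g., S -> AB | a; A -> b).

S -> e | VS | cj; V -> c | e | Ye | cS; Y -> ee | jc | jYc

Nullable set: {Y}.
V -> Ye: Y nullable, giving Ye | e.
Drop Y -> ε.
Y -> jYc: Y nullable, giving jYc | jc.
Unchanged (no nullable symbols): S -> VS; S -> cj; S -> e; V -> c; V -> cS; Y -> ee.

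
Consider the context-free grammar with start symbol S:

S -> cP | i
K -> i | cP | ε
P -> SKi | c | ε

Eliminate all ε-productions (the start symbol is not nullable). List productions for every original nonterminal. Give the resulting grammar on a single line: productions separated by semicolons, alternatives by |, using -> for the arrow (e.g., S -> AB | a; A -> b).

Nullable set: {K, P}.
S -> cP: P nullable, giving c | cP.
Drop K -> ε.
K -> cP: P nullable, giving c | cP.
Drop P -> ε.
P -> SKi: K nullable, giving SKi | Si.
Unchanged (no nullable symbols): S -> i; K -> i; P -> c.

S -> c | i | cP; K -> c | i | cP; P -> c | Si | SKi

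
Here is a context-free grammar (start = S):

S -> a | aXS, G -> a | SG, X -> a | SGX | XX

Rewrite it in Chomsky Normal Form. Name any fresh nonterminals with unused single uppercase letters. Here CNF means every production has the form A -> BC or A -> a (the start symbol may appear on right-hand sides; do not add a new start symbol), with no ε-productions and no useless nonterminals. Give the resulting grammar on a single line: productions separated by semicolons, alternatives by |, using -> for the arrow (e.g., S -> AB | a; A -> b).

S -> a | AB; A -> a; B -> XS; C -> GX; G -> a | SG; X -> a | SC | XX

No ε-productions.
No unit productions to eliminate.
TERM: introduce A -> a and substitute in every rule of length ≥2.
BIN: S -> AXS becomes S -> AB, B -> XS; X -> SGX becomes X -> SC, C -> GX.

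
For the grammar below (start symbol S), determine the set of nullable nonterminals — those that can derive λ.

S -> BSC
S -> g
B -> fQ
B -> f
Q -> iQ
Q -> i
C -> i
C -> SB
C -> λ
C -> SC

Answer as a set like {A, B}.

Directly nullable (have an ε-rule): {C}.
Not nullable: B, Q, S — each has a terminal in every rule's right-hand side or depends on a non-nullable symbol.

{C}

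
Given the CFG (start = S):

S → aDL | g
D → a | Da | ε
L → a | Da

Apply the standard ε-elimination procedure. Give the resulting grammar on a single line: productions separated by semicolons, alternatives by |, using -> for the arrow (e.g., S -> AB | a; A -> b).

S -> g | aL | aDL; D -> a | Da; L -> a | Da

Nullable set: {D}.
S -> aDL: D nullable, giving aDL | aL.
Drop D -> ε.
D -> Da: D nullable, giving Da | a.
L -> Da: D nullable, giving Da | a.
Unchanged (no nullable symbols): S -> g; D -> a; L -> a.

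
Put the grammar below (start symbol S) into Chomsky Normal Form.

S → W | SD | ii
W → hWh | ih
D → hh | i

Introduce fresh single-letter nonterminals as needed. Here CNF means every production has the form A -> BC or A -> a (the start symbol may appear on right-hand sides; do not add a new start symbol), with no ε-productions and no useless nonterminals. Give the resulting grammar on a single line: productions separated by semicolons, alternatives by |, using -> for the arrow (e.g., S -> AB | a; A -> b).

S -> AC | BA | BB | SD; A -> h; B -> i; C -> WA; D -> i | AA; E -> WA; W -> AE | BA

No ε-productions.
After unit-elimination: S -> SD | ih | ii | hWh; D -> i | hh; W -> ih | hWh.
TERM: introduce A -> h, B -> i and substitute in every rule of length ≥2.
BIN: S -> AWA becomes S -> AC, C -> WA; W -> AWA becomes W -> AE, E -> WA.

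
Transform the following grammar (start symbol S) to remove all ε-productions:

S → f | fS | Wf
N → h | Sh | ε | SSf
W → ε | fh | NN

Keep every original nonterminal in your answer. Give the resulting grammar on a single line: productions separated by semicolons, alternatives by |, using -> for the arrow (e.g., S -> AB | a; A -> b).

S -> f | Wf | fS; N -> h | Sh | SSf; W -> N | NN | fh

Nullable set: {N, W}.
S -> Wf: W nullable, giving Wf | f.
Drop N -> ε.
Drop W -> ε.
W -> NN: N, N nullable, giving N | NN.
Unchanged (no nullable symbols): S -> f; S -> fS; N -> SSf; N -> Sh; N -> h; W -> fh.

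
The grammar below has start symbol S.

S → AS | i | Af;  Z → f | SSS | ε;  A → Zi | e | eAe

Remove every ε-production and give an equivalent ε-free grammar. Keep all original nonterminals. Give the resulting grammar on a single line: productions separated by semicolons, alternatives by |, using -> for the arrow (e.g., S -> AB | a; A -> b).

Nullable set: {Z}.
A -> Zi: Z nullable, giving Zi | i.
Drop Z -> ε.
Unchanged (no nullable symbols): S -> AS; S -> Af; S -> i; A -> e; A -> eAe; Z -> SSS; Z -> f.

S -> i | AS | Af; A -> e | i | Zi | eAe; Z -> f | SSS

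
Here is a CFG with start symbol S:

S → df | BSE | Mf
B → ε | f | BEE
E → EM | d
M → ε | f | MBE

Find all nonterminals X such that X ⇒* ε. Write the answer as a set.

Directly nullable (have an ε-rule): {B, M}.
Not nullable: E, S — each has a terminal in every rule's right-hand side or depends on a non-nullable symbol.

{B, M}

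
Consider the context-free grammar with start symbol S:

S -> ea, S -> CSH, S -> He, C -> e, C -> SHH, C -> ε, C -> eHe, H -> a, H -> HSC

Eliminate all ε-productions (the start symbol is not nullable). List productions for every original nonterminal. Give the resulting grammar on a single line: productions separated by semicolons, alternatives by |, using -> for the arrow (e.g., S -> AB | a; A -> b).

S -> He | SH | ea | CSH; C -> e | SHH | eHe; H -> a | HS | HSC

Nullable set: {C}.
S -> CSH: C nullable, giving CSH | SH.
Drop C -> ε.
H -> HSC: C nullable, giving HS | HSC.
Unchanged (no nullable symbols): S -> He; S -> ea; C -> SHH; C -> e; C -> eHe; H -> a.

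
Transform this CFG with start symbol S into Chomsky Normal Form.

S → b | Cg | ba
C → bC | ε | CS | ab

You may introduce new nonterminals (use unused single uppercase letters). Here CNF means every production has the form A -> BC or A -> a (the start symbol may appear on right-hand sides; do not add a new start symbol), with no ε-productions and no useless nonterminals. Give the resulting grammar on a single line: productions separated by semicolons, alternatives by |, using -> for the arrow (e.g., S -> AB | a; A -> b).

Nullable: {C}; after ε-elimination: S -> b | g | Cg | ba; C -> S | b | CS | ab | bC.
After unit-elimination: S -> b | g | Cg | ba; C -> b | g | CS | Cg | ab | bC | ba.
TERM: introduce B -> a, D -> b, A -> g and substitute in every rule of length ≥2.

S -> b | g | CA | DB; A -> g; B -> a; C -> b | g | BD | CA | CS | DB | DC; D -> b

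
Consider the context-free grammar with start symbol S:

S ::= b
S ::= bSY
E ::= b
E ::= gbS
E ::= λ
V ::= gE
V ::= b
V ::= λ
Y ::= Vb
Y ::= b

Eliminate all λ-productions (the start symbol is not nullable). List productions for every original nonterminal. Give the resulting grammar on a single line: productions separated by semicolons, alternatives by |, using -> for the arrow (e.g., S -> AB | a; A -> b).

Nullable set: {E, V}.
Drop E -> λ.
Drop V -> λ.
V -> gE: E nullable, giving g | gE.
Y -> Vb: V nullable, giving Vb | b.
Unchanged (no nullable symbols): S -> b; S -> bSY; E -> b; E -> gbS; V -> b; Y -> b.

S -> b | bSY; E -> b | gbS; V -> b | g | gE; Y -> b | Vb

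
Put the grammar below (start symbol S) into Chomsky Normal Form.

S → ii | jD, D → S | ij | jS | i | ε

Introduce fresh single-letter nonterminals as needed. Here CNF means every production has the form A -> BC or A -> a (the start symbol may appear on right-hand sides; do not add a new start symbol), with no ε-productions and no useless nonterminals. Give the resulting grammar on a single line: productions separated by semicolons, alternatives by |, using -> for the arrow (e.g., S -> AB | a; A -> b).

Nullable: {D}; after ε-elimination: S -> j | ii | jD; D -> S | i | ij | jS.
After unit-elimination: S -> j | ii | jD; D -> i | j | ii | ij | jD | jS.
TERM: introduce A -> i, B -> j and substitute in every rule of length ≥2.

S -> j | AA | BD; A -> i; B -> j; D -> i | j | AA | AB | BD | BS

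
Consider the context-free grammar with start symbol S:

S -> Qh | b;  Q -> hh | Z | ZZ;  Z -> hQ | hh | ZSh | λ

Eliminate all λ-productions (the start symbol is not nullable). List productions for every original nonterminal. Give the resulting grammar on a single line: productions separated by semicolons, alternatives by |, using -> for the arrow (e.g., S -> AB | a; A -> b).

Nullable set: {Q, Z}.
S -> Qh: Q nullable, giving Qh | h.
Q -> Z: Z nullable, giving Z.
Q -> ZZ: Z, Z nullable, giving Z | ZZ.
Drop Z -> λ.
Z -> ZSh: Z nullable, giving Sh | ZSh.
Z -> hQ: Q nullable, giving h | hQ.
Unchanged (no nullable symbols): S -> b; Q -> hh; Z -> hh.

S -> b | h | Qh; Q -> Z | ZZ | hh; Z -> h | Sh | hQ | hh | ZSh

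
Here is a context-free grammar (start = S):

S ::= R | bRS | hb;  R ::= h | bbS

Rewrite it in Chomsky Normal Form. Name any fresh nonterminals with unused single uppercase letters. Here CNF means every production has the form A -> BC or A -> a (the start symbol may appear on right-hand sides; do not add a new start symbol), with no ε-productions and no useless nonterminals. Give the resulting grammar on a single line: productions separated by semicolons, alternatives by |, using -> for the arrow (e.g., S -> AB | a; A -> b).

S -> h | AD | AE | BA; A -> b; B -> h; C -> AS; D -> AS; E -> RS; R -> h | AC

No ε-productions.
After unit-elimination: S -> h | hb | bRS | bbS; R -> h | bbS.
TERM: introduce A -> b, B -> h and substitute in every rule of length ≥2.
BIN: R -> AAS becomes R -> AC, C -> AS; S -> AAS becomes S -> AD, D -> AS; S -> ARS becomes S -> AE, E -> RS.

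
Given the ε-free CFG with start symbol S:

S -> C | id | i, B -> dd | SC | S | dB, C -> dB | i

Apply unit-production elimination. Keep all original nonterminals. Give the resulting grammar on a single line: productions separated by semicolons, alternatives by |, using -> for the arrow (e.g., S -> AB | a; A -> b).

Unit productions: B->S, S->C.
Unit pairs (A ⇒* B via units): (B,C), (B,S), (S,C).
S: inherits non-unit rules of {C, S} → dB | i | id.
B: inherits non-unit rules of {B, C, S} → SC | dB | dd | i | id.
C: inherits non-unit rules of {C} → dB | i.

S -> i | dB | id; B -> i | SC | dB | dd | id; C -> i | dB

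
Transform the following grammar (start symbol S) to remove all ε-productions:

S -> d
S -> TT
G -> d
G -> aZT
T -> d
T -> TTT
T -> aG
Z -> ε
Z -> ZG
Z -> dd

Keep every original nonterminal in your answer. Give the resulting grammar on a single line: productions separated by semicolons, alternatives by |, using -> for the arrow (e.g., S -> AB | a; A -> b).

Nullable set: {Z}.
G -> aZT: Z nullable, giving aT | aZT.
Drop Z -> ε.
Z -> ZG: Z nullable, giving G | ZG.
Unchanged (no nullable symbols): S -> TT; S -> d; G -> d; T -> TTT; T -> aG; T -> d; Z -> dd.

S -> d | TT; G -> d | aT | aZT; T -> d | aG | TTT; Z -> G | ZG | dd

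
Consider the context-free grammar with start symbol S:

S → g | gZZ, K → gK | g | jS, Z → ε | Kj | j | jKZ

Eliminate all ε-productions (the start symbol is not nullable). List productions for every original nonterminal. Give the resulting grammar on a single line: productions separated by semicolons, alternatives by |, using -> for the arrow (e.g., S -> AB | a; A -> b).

S -> g | gZ | gZZ; K -> g | gK | jS; Z -> j | Kj | jK | jKZ

Nullable set: {Z}.
S -> gZZ: Z, Z nullable, giving g | gZ | gZZ.
Drop Z -> ε.
Z -> jKZ: Z nullable, giving jK | jKZ.
Unchanged (no nullable symbols): S -> g; K -> g; K -> gK; K -> jS; Z -> Kj; Z -> j.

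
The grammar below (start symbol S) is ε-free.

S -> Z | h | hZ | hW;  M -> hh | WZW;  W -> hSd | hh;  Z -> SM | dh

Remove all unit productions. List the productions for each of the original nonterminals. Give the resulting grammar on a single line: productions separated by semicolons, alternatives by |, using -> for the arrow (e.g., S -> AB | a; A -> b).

S -> h | SM | dh | hW | hZ; M -> hh | WZW; W -> hh | hSd; Z -> SM | dh

Unit productions: S->Z.
Unit pairs (A ⇒* B via units): (S,Z).
S: inherits non-unit rules of {S, Z} → SM | dh | h | hW | hZ.
M: inherits non-unit rules of {M} → WZW | hh.
W: inherits non-unit rules of {W} → hSd | hh.
Z: inherits non-unit rules of {Z} → SM | dh.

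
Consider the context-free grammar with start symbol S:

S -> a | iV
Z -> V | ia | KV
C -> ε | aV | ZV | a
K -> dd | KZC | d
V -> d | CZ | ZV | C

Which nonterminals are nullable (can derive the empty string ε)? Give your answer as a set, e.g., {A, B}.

{C, V, Z}

Directly nullable (have an ε-rule): {C}.
V is nullable via V -> C (every symbol on the right is already known nullable).
Z is nullable via Z -> V (every symbol on the right is already known nullable).
Not nullable: K, S — each has a terminal in every rule's right-hand side or depends on a non-nullable symbol.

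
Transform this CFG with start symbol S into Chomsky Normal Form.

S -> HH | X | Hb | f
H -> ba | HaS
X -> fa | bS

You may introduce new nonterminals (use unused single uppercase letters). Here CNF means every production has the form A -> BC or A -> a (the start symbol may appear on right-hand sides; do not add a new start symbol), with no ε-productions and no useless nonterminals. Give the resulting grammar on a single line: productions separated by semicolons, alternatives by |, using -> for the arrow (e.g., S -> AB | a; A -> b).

S -> f | BS | CA | HB | HH; A -> a; B -> b; C -> f; D -> AS; H -> BA | HD

No ε-productions.
After unit-elimination: S -> f | HH | Hb | bS | fa; H -> ba | HaS; X -> bS | fa.
TERM: introduce A -> a, B -> b, C -> f and substitute in every rule of length ≥2.
BIN: H -> HAS becomes H -> HD, D -> AS.
Drop unreachable/unproductive: X.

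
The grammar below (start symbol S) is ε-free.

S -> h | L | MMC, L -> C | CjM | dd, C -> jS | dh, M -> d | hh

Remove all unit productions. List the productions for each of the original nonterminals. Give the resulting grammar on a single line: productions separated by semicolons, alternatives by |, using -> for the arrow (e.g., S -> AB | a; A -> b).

S -> h | dd | dh | jS | CjM | MMC; C -> dh | jS; L -> dd | dh | jS | CjM; M -> d | hh

Unit productions: L->C, S->L.
Unit pairs (A ⇒* B via units): (L,C), (S,C), (S,L).
S: inherits non-unit rules of {C, L, S} → CjM | MMC | dd | dh | h | jS.
C: inherits non-unit rules of {C} → dh | jS.
L: inherits non-unit rules of {C, L} → CjM | dd | dh | jS.
M: inherits non-unit rules of {M} → d | hh.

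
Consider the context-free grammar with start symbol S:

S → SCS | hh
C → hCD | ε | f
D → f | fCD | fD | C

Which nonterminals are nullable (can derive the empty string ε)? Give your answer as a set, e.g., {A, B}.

{C, D}

Directly nullable (have an ε-rule): {C}.
D is nullable via D -> C (every symbol on the right is already known nullable).
Not nullable: S — each has a terminal in every rule's right-hand side or depends on a non-nullable symbol.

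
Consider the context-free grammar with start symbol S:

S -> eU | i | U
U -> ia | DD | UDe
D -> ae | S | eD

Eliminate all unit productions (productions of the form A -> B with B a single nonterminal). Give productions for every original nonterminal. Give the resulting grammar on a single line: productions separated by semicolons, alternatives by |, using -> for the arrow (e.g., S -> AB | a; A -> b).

Unit productions: D->S, S->U.
Unit pairs (A ⇒* B via units): (D,S), (D,U), (S,U).
S: inherits non-unit rules of {S, U} → DD | UDe | eU | i | ia.
D: inherits non-unit rules of {D, S, U} → DD | UDe | ae | eD | eU | i | ia.
U: inherits non-unit rules of {U} → DD | UDe | ia.

S -> i | DD | eU | ia | UDe; D -> i | DD | ae | eD | eU | ia | UDe; U -> DD | ia | UDe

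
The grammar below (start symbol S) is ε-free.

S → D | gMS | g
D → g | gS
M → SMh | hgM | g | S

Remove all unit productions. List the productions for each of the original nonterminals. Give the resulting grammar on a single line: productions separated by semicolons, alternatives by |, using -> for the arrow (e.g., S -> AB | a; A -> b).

Unit productions: M->S, S->D.
Unit pairs (A ⇒* B via units): (M,D), (M,S), (S,D).
S: inherits non-unit rules of {D, S} → g | gMS | gS.
D: inherits non-unit rules of {D} → g | gS.
M: inherits non-unit rules of {D, M, S} → SMh | g | gMS | gS | hgM.

S -> g | gS | gMS; D -> g | gS; M -> g | gS | SMh | gMS | hgM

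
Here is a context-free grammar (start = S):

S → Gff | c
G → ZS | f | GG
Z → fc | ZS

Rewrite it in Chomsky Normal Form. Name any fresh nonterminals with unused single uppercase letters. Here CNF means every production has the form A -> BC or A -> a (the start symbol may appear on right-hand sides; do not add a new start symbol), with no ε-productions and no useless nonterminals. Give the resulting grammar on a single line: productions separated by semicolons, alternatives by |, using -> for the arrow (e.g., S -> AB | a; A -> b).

No ε-productions.
No unit productions to eliminate.
TERM: introduce B -> c, A -> f and substitute in every rule of length ≥2.
BIN: S -> GAA becomes S -> GC, C -> AA.

S -> c | GC; A -> f; B -> c; C -> AA; G -> f | GG | ZS; Z -> AB | ZS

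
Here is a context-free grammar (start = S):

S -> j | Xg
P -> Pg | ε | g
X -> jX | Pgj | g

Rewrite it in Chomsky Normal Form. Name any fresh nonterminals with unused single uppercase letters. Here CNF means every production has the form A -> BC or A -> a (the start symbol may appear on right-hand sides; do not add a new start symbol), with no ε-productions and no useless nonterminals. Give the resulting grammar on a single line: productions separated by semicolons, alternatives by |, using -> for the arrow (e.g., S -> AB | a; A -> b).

Nullable: {P}; after ε-elimination: S -> j | Xg; P -> g | Pg; X -> g | gj | jX | Pgj.
No unit productions to eliminate.
TERM: introduce A -> g, B -> j and substitute in every rule of length ≥2.
BIN: X -> PAB becomes X -> PC, C -> AB.

S -> j | XA; A -> g; B -> j; C -> AB; P -> g | PA; X -> g | AB | BX | PC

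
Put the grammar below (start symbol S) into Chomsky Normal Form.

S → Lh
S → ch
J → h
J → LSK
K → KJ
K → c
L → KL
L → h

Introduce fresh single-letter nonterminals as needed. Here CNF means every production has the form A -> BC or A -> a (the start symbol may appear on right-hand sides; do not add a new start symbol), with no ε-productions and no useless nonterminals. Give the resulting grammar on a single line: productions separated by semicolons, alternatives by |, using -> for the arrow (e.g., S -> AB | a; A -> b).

No ε-productions.
No unit productions to eliminate.
TERM: introduce B -> c, A -> h and substitute in every rule of length ≥2.
BIN: J -> LSK becomes J -> LC, C -> SK.

S -> BA | LA; A -> h; B -> c; C -> SK; J -> h | LC; K -> c | KJ; L -> h | KL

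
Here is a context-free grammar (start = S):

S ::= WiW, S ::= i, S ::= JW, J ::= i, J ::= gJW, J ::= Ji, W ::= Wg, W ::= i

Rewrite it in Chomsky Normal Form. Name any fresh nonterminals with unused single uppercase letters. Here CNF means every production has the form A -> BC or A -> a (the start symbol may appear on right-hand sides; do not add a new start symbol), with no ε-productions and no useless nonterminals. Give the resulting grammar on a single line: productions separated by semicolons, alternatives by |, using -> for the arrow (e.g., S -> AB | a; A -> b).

S -> i | JW | WD; A -> i; B -> g; C -> JW; D -> AW; J -> i | BC | JA; W -> i | WB

No ε-productions.
No unit productions to eliminate.
TERM: introduce B -> g, A -> i and substitute in every rule of length ≥2.
BIN: J -> BJW becomes J -> BC, C -> JW; S -> WAW becomes S -> WD, D -> AW.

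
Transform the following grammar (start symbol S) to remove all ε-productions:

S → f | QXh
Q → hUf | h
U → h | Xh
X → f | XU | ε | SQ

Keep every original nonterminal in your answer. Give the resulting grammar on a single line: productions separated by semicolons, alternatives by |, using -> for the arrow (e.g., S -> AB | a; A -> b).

S -> f | Qh | QXh; Q -> h | hUf; U -> h | Xh; X -> U | f | SQ | XU

Nullable set: {X}.
S -> QXh: X nullable, giving QXh | Qh.
U -> Xh: X nullable, giving Xh | h.
Drop X -> ε.
X -> XU: X nullable, giving U | XU.
Unchanged (no nullable symbols): S -> f; Q -> h; Q -> hUf; U -> h; X -> SQ; X -> f.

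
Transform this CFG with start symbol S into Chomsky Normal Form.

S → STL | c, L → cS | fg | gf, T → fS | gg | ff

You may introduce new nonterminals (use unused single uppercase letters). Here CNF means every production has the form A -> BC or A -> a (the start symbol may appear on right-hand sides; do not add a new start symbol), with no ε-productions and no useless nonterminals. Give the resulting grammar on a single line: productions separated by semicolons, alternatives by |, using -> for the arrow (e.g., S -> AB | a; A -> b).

S -> c | SD; A -> c; B -> f; C -> g; D -> TL; L -> AS | BC | CB; T -> BB | BS | CC

No ε-productions.
No unit productions to eliminate.
TERM: introduce A -> c, B -> f, C -> g and substitute in every rule of length ≥2.
BIN: S -> STL becomes S -> SD, D -> TL.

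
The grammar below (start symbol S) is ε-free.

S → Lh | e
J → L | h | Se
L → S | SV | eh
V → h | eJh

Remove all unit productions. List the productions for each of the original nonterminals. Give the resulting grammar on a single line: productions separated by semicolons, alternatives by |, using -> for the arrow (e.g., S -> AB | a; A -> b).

S -> e | Lh; J -> e | h | Lh | SV | Se | eh; L -> e | Lh | SV | eh; V -> h | eJh

Unit productions: J->L, L->S.
Unit pairs (A ⇒* B via units): (J,L), (J,S), (L,S).
S: inherits non-unit rules of {S} → Lh | e.
J: inherits non-unit rules of {J, L, S} → Lh | SV | Se | e | eh | h.
L: inherits non-unit rules of {L, S} → Lh | SV | e | eh.
V: inherits non-unit rules of {V} → eJh | h.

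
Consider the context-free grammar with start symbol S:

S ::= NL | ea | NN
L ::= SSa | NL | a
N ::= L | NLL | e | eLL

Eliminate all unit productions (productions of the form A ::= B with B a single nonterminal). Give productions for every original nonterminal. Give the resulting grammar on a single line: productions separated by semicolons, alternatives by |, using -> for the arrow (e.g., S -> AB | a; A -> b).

S -> NL | NN | ea; L -> a | NL | SSa; N -> a | e | NL | NLL | SSa | eLL

Unit productions: N->L.
Unit pairs (A ⇒* B via units): (N,L).
S: inherits non-unit rules of {S} → NL | NN | ea.
L: inherits non-unit rules of {L} → NL | SSa | a.
N: inherits non-unit rules of {L, N} → NL | NLL | SSa | a | e | eLL.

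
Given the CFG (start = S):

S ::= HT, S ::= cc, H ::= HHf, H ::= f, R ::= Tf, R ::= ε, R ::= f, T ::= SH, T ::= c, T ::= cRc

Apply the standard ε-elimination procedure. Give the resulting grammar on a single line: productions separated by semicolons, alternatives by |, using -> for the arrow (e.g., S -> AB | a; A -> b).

Nullable set: {R}.
Drop R -> ε.
T -> cRc: R nullable, giving cRc | cc.
Unchanged (no nullable symbols): S -> HT; S -> cc; H -> HHf; H -> f; R -> Tf; R -> f; T -> SH; T -> c.

S -> HT | cc; H -> f | HHf; R -> f | Tf; T -> c | SH | cc | cRc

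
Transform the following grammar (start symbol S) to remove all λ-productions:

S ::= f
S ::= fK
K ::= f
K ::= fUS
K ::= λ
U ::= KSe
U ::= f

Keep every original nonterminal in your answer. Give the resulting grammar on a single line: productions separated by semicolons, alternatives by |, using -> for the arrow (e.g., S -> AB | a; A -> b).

Nullable set: {K}.
S -> fK: K nullable, giving f | fK.
Drop K -> λ.
U -> KSe: K nullable, giving KSe | Se.
Unchanged (no nullable symbols): S -> f; K -> f; K -> fUS; U -> f.

S -> f | fK; K -> f | fUS; U -> f | Se | KSe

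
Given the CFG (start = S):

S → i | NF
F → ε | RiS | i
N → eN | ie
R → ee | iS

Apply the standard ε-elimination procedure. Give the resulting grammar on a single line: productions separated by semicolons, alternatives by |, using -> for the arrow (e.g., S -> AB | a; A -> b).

S -> N | i | NF; F -> i | RiS; N -> eN | ie; R -> ee | iS

Nullable set: {F}.
S -> NF: F nullable, giving N | NF.
Drop F -> ε.
Unchanged (no nullable symbols): S -> i; F -> RiS; F -> i; N -> eN; N -> ie; R -> ee; R -> iS.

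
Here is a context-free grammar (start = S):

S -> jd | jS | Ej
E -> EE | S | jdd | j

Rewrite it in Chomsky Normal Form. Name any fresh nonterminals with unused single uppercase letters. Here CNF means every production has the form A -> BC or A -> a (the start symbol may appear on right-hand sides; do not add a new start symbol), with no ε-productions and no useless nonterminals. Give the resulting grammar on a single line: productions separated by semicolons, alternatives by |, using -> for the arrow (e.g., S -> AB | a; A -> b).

No ε-productions.
After unit-elimination: S -> Ej | jS | jd; E -> j | EE | Ej | jS | jd | jdd.
TERM: introduce B -> d, A -> j and substitute in every rule of length ≥2.
BIN: E -> ABB becomes E -> AC, C -> BB.

S -> AB | AS | EA; A -> j; B -> d; C -> BB; E -> j | AB | AC | AS | EA | EE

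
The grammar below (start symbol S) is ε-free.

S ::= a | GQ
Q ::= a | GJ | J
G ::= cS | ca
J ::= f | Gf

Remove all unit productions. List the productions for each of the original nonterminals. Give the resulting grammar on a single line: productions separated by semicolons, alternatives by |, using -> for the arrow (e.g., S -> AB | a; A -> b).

S -> a | GQ; G -> cS | ca; J -> f | Gf; Q -> a | f | GJ | Gf

Unit productions: Q->J.
Unit pairs (A ⇒* B via units): (Q,J).
S: inherits non-unit rules of {S} → GQ | a.
G: inherits non-unit rules of {G} → cS | ca.
J: inherits non-unit rules of {J} → Gf | f.
Q: inherits non-unit rules of {J, Q} → GJ | Gf | a | f.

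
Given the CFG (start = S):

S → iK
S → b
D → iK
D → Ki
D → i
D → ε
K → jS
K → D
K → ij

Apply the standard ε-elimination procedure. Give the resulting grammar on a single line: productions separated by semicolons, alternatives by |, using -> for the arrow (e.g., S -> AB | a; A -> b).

Nullable set: {D, K}.
S -> iK: K nullable, giving i | iK.
Drop D -> ε.
D -> Ki: K nullable, giving Ki | i.
D -> iK: K nullable, giving i | iK.
K -> D: D nullable, giving D.
Unchanged (no nullable symbols): S -> b; D -> i; K -> ij; K -> jS.

S -> b | i | iK; D -> i | Ki | iK; K -> D | ij | jS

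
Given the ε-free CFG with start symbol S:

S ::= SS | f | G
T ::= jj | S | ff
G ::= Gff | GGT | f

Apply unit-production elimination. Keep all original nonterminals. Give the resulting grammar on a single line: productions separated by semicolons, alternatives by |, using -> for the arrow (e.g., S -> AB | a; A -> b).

Unit productions: S->G, T->S.
Unit pairs (A ⇒* B via units): (S,G), (T,G), (T,S).
S: inherits non-unit rules of {G, S} → GGT | Gff | SS | f.
G: inherits non-unit rules of {G} → GGT | Gff | f.
T: inherits non-unit rules of {G, S, T} → GGT | Gff | SS | f | ff | jj.

S -> f | SS | GGT | Gff; G -> f | GGT | Gff; T -> f | SS | ff | jj | GGT | Gff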